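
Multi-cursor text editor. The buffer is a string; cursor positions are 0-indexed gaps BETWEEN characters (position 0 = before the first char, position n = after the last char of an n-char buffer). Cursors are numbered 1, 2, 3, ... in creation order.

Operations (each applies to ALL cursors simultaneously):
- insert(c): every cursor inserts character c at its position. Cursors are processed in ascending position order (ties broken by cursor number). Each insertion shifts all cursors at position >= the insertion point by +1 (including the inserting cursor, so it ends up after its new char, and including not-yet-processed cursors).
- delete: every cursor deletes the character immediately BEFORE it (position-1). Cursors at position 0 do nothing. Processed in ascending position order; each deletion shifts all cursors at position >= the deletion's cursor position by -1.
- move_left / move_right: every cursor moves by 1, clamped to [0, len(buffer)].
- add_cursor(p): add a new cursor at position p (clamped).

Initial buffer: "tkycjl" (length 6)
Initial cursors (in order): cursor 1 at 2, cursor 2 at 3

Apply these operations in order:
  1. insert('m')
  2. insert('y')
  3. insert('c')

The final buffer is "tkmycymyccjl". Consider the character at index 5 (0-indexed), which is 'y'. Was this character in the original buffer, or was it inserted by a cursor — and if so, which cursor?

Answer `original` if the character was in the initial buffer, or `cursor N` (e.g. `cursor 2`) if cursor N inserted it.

Answer: original

Derivation:
After op 1 (insert('m')): buffer="tkmymcjl" (len 8), cursors c1@3 c2@5, authorship ..1.2...
After op 2 (insert('y')): buffer="tkmyymycjl" (len 10), cursors c1@4 c2@7, authorship ..11.22...
After op 3 (insert('c')): buffer="tkmycymyccjl" (len 12), cursors c1@5 c2@9, authorship ..111.222...
Authorship (.=original, N=cursor N): . . 1 1 1 . 2 2 2 . . .
Index 5: author = original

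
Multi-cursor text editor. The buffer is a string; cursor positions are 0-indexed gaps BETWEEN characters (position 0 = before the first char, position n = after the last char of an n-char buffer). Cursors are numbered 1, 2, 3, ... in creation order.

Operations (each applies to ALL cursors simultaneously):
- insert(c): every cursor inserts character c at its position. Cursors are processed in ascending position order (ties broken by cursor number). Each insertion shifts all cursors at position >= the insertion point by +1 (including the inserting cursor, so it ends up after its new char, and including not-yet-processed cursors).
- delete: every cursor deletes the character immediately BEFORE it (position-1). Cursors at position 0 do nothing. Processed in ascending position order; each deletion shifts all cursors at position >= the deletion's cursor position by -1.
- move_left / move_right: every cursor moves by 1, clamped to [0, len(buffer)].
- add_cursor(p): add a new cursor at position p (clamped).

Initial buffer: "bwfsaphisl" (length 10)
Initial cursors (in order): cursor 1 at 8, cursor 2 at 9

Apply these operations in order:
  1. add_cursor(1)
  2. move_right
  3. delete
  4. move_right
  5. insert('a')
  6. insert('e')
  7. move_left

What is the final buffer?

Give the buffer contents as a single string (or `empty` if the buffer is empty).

After op 1 (add_cursor(1)): buffer="bwfsaphisl" (len 10), cursors c3@1 c1@8 c2@9, authorship ..........
After op 2 (move_right): buffer="bwfsaphisl" (len 10), cursors c3@2 c1@9 c2@10, authorship ..........
After op 3 (delete): buffer="bfsaphi" (len 7), cursors c3@1 c1@7 c2@7, authorship .......
After op 4 (move_right): buffer="bfsaphi" (len 7), cursors c3@2 c1@7 c2@7, authorship .......
After op 5 (insert('a')): buffer="bfasaphiaa" (len 10), cursors c3@3 c1@10 c2@10, authorship ..3.....12
After op 6 (insert('e')): buffer="bfaesaphiaaee" (len 13), cursors c3@4 c1@13 c2@13, authorship ..33.....1212
After op 7 (move_left): buffer="bfaesaphiaaee" (len 13), cursors c3@3 c1@12 c2@12, authorship ..33.....1212

Answer: bfaesaphiaaee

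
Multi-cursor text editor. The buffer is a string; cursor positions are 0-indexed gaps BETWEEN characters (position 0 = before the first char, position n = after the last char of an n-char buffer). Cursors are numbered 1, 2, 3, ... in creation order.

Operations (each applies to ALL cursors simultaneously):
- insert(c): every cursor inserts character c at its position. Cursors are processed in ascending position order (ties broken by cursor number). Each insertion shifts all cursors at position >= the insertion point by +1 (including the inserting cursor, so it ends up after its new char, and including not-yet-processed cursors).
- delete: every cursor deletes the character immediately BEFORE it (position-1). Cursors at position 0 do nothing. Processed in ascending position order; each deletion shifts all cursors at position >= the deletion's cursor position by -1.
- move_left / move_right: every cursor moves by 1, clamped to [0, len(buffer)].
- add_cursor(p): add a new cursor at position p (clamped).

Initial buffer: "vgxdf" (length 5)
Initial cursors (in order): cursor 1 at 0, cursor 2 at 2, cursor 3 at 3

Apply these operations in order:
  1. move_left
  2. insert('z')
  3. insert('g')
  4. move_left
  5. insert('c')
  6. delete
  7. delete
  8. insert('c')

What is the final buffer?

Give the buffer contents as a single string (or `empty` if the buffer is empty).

Answer: cgvcggcgxdf

Derivation:
After op 1 (move_left): buffer="vgxdf" (len 5), cursors c1@0 c2@1 c3@2, authorship .....
After op 2 (insert('z')): buffer="zvzgzxdf" (len 8), cursors c1@1 c2@3 c3@5, authorship 1.2.3...
After op 3 (insert('g')): buffer="zgvzggzgxdf" (len 11), cursors c1@2 c2@5 c3@8, authorship 11.22.33...
After op 4 (move_left): buffer="zgvzggzgxdf" (len 11), cursors c1@1 c2@4 c3@7, authorship 11.22.33...
After op 5 (insert('c')): buffer="zcgvzcggzcgxdf" (len 14), cursors c1@2 c2@6 c3@10, authorship 111.222.333...
After op 6 (delete): buffer="zgvzggzgxdf" (len 11), cursors c1@1 c2@4 c3@7, authorship 11.22.33...
After op 7 (delete): buffer="gvgggxdf" (len 8), cursors c1@0 c2@2 c3@4, authorship 1.2.3...
After op 8 (insert('c')): buffer="cgvcggcgxdf" (len 11), cursors c1@1 c2@4 c3@7, authorship 11.22.33...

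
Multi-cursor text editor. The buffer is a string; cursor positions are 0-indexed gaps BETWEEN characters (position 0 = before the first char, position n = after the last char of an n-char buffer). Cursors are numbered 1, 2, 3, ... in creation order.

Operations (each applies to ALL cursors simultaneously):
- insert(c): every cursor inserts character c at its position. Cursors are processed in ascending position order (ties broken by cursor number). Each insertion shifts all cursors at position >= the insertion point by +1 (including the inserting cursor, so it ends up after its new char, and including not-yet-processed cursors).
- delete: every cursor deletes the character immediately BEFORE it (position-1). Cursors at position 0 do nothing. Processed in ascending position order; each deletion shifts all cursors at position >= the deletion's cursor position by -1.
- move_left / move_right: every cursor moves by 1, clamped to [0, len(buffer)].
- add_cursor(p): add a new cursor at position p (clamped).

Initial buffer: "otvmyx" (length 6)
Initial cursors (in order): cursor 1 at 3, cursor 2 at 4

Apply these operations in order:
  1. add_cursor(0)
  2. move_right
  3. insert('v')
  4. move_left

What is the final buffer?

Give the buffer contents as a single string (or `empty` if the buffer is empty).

After op 1 (add_cursor(0)): buffer="otvmyx" (len 6), cursors c3@0 c1@3 c2@4, authorship ......
After op 2 (move_right): buffer="otvmyx" (len 6), cursors c3@1 c1@4 c2@5, authorship ......
After op 3 (insert('v')): buffer="ovtvmvyvx" (len 9), cursors c3@2 c1@6 c2@8, authorship .3...1.2.
After op 4 (move_left): buffer="ovtvmvyvx" (len 9), cursors c3@1 c1@5 c2@7, authorship .3...1.2.

Answer: ovtvmvyvx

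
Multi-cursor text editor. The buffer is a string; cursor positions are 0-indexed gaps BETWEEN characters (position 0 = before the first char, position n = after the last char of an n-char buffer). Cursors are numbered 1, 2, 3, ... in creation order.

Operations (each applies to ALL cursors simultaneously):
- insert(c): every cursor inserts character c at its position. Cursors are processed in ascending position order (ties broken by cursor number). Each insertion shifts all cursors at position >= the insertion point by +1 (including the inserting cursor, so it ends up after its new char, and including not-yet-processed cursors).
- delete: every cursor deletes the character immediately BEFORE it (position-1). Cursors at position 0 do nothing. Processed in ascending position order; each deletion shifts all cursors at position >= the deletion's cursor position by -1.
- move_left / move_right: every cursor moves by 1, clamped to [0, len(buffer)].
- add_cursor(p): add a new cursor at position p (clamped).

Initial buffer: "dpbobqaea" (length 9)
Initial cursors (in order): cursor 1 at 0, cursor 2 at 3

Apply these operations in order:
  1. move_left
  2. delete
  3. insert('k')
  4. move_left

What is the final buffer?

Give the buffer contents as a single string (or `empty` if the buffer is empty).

Answer: kdkbobqaea

Derivation:
After op 1 (move_left): buffer="dpbobqaea" (len 9), cursors c1@0 c2@2, authorship .........
After op 2 (delete): buffer="dbobqaea" (len 8), cursors c1@0 c2@1, authorship ........
After op 3 (insert('k')): buffer="kdkbobqaea" (len 10), cursors c1@1 c2@3, authorship 1.2.......
After op 4 (move_left): buffer="kdkbobqaea" (len 10), cursors c1@0 c2@2, authorship 1.2.......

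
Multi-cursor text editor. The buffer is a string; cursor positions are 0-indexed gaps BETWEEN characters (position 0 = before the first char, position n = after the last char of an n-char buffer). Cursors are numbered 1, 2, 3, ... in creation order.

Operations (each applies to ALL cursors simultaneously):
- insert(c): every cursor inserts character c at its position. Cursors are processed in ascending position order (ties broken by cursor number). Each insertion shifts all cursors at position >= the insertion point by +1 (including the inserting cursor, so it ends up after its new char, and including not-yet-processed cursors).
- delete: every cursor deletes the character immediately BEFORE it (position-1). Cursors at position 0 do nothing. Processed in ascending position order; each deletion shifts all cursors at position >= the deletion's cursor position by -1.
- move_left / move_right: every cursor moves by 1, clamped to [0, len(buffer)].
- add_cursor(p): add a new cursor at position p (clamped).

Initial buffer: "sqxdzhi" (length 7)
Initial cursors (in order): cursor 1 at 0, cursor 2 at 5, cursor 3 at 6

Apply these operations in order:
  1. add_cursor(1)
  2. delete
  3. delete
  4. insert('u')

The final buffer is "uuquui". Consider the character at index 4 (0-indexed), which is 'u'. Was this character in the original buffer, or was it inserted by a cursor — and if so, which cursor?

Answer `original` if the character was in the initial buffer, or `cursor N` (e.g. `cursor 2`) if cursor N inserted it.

After op 1 (add_cursor(1)): buffer="sqxdzhi" (len 7), cursors c1@0 c4@1 c2@5 c3@6, authorship .......
After op 2 (delete): buffer="qxdi" (len 4), cursors c1@0 c4@0 c2@3 c3@3, authorship ....
After op 3 (delete): buffer="qi" (len 2), cursors c1@0 c4@0 c2@1 c3@1, authorship ..
After op 4 (insert('u')): buffer="uuquui" (len 6), cursors c1@2 c4@2 c2@5 c3@5, authorship 14.23.
Authorship (.=original, N=cursor N): 1 4 . 2 3 .
Index 4: author = 3

Answer: cursor 3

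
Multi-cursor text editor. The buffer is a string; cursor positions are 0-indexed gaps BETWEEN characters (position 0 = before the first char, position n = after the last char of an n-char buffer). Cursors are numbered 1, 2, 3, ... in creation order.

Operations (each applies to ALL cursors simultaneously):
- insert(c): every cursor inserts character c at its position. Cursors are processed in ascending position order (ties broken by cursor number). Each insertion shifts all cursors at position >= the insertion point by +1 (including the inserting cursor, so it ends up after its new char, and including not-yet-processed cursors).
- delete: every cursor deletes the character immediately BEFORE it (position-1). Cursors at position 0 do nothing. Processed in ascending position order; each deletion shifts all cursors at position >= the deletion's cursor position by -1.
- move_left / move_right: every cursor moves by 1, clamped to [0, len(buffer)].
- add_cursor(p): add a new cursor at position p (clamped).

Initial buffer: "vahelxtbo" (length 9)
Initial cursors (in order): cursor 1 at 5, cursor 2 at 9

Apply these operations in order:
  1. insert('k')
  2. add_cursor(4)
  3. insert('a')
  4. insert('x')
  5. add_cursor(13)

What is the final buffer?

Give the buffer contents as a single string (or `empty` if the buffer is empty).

After op 1 (insert('k')): buffer="vahelkxtbok" (len 11), cursors c1@6 c2@11, authorship .....1....2
After op 2 (add_cursor(4)): buffer="vahelkxtbok" (len 11), cursors c3@4 c1@6 c2@11, authorship .....1....2
After op 3 (insert('a')): buffer="vahealkaxtboka" (len 14), cursors c3@5 c1@8 c2@14, authorship ....3.11....22
After op 4 (insert('x')): buffer="vaheaxlkaxxtbokax" (len 17), cursors c3@6 c1@10 c2@17, authorship ....33.111....222
After op 5 (add_cursor(13)): buffer="vaheaxlkaxxtbokax" (len 17), cursors c3@6 c1@10 c4@13 c2@17, authorship ....33.111....222

Answer: vaheaxlkaxxtbokax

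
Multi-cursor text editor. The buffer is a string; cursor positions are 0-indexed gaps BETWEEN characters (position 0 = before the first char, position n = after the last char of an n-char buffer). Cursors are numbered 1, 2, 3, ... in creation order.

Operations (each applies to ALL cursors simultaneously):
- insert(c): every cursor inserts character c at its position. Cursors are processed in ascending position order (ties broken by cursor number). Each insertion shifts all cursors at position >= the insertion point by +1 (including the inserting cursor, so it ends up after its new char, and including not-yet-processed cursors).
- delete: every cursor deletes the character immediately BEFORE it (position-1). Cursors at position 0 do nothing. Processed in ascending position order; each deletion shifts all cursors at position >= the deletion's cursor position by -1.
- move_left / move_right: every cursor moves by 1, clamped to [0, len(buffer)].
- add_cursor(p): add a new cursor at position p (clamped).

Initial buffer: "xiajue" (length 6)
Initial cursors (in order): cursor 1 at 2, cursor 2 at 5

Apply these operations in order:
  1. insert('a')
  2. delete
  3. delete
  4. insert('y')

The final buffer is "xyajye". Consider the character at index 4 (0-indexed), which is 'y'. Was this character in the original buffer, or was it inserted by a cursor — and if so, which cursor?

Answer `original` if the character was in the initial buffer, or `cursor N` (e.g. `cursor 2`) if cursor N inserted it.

Answer: cursor 2

Derivation:
After op 1 (insert('a')): buffer="xiaajuae" (len 8), cursors c1@3 c2@7, authorship ..1...2.
After op 2 (delete): buffer="xiajue" (len 6), cursors c1@2 c2@5, authorship ......
After op 3 (delete): buffer="xaje" (len 4), cursors c1@1 c2@3, authorship ....
After op 4 (insert('y')): buffer="xyajye" (len 6), cursors c1@2 c2@5, authorship .1..2.
Authorship (.=original, N=cursor N): . 1 . . 2 .
Index 4: author = 2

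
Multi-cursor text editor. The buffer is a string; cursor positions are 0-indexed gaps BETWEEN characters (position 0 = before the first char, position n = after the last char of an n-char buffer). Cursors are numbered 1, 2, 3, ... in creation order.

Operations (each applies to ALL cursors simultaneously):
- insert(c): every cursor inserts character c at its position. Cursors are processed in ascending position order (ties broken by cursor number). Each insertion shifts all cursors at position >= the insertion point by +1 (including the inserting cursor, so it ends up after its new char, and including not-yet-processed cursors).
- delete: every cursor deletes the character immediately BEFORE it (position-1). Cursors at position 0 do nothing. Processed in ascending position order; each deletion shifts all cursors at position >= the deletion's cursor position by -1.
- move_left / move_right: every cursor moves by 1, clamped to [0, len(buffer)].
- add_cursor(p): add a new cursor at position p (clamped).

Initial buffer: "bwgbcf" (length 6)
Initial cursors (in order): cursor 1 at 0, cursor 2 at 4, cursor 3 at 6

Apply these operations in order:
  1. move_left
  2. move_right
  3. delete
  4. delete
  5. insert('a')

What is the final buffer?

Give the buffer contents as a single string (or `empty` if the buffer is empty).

After op 1 (move_left): buffer="bwgbcf" (len 6), cursors c1@0 c2@3 c3@5, authorship ......
After op 2 (move_right): buffer="bwgbcf" (len 6), cursors c1@1 c2@4 c3@6, authorship ......
After op 3 (delete): buffer="wgc" (len 3), cursors c1@0 c2@2 c3@3, authorship ...
After op 4 (delete): buffer="w" (len 1), cursors c1@0 c2@1 c3@1, authorship .
After op 5 (insert('a')): buffer="awaa" (len 4), cursors c1@1 c2@4 c3@4, authorship 1.23

Answer: awaa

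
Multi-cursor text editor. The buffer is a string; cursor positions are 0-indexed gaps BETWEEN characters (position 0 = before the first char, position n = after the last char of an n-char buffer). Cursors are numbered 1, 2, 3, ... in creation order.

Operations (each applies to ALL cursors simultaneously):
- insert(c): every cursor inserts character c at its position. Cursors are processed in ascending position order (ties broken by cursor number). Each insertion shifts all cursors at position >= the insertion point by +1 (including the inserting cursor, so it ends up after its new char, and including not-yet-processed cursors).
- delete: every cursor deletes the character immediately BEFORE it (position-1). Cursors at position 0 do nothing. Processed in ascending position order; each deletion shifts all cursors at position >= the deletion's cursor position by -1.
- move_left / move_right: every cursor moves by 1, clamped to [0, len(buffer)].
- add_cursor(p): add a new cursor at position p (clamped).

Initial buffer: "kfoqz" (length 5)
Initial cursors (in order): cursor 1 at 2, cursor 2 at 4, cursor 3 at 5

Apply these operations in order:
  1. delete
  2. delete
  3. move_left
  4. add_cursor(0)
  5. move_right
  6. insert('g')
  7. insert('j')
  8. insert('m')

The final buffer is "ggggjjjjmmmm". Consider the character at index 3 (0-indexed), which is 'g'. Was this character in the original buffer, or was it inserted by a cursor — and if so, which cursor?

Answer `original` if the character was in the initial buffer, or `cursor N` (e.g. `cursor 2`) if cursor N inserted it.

After op 1 (delete): buffer="ko" (len 2), cursors c1@1 c2@2 c3@2, authorship ..
After op 2 (delete): buffer="" (len 0), cursors c1@0 c2@0 c3@0, authorship 
After op 3 (move_left): buffer="" (len 0), cursors c1@0 c2@0 c3@0, authorship 
After op 4 (add_cursor(0)): buffer="" (len 0), cursors c1@0 c2@0 c3@0 c4@0, authorship 
After op 5 (move_right): buffer="" (len 0), cursors c1@0 c2@0 c3@0 c4@0, authorship 
After op 6 (insert('g')): buffer="gggg" (len 4), cursors c1@4 c2@4 c3@4 c4@4, authorship 1234
After op 7 (insert('j')): buffer="ggggjjjj" (len 8), cursors c1@8 c2@8 c3@8 c4@8, authorship 12341234
After op 8 (insert('m')): buffer="ggggjjjjmmmm" (len 12), cursors c1@12 c2@12 c3@12 c4@12, authorship 123412341234
Authorship (.=original, N=cursor N): 1 2 3 4 1 2 3 4 1 2 3 4
Index 3: author = 4

Answer: cursor 4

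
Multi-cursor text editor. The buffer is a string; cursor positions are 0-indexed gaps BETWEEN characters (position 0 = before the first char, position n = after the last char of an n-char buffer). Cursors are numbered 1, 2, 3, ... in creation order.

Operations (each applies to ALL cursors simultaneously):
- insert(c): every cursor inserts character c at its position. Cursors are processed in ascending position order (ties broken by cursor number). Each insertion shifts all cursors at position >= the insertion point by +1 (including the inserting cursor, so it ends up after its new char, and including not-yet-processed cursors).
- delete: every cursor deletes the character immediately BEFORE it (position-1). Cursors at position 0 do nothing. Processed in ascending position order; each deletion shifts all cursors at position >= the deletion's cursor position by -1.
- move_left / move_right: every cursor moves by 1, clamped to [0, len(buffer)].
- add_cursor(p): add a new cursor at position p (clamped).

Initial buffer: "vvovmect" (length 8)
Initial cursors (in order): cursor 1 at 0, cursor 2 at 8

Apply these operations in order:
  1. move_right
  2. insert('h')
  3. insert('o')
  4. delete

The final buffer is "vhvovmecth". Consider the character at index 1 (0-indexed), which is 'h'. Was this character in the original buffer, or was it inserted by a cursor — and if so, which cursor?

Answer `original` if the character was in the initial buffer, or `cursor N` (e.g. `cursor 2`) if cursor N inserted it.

After op 1 (move_right): buffer="vvovmect" (len 8), cursors c1@1 c2@8, authorship ........
After op 2 (insert('h')): buffer="vhvovmecth" (len 10), cursors c1@2 c2@10, authorship .1.......2
After op 3 (insert('o')): buffer="vhovovmectho" (len 12), cursors c1@3 c2@12, authorship .11.......22
After op 4 (delete): buffer="vhvovmecth" (len 10), cursors c1@2 c2@10, authorship .1.......2
Authorship (.=original, N=cursor N): . 1 . . . . . . . 2
Index 1: author = 1

Answer: cursor 1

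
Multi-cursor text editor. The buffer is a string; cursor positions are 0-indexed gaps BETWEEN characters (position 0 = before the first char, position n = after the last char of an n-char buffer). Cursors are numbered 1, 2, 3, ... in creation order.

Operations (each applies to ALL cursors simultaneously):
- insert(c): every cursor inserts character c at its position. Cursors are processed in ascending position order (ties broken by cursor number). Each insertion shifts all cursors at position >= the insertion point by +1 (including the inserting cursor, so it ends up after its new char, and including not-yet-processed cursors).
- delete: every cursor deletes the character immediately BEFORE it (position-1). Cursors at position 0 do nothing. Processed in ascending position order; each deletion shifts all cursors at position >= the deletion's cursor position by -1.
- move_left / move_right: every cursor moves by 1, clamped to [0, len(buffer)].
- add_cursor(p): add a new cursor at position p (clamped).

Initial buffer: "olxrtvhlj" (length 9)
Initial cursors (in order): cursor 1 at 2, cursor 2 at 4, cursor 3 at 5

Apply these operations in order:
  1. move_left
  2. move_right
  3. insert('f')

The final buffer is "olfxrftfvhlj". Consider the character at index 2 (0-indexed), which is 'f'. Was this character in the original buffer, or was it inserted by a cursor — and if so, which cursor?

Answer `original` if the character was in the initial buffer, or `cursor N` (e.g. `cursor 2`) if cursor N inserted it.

Answer: cursor 1

Derivation:
After op 1 (move_left): buffer="olxrtvhlj" (len 9), cursors c1@1 c2@3 c3@4, authorship .........
After op 2 (move_right): buffer="olxrtvhlj" (len 9), cursors c1@2 c2@4 c3@5, authorship .........
After op 3 (insert('f')): buffer="olfxrftfvhlj" (len 12), cursors c1@3 c2@6 c3@8, authorship ..1..2.3....
Authorship (.=original, N=cursor N): . . 1 . . 2 . 3 . . . .
Index 2: author = 1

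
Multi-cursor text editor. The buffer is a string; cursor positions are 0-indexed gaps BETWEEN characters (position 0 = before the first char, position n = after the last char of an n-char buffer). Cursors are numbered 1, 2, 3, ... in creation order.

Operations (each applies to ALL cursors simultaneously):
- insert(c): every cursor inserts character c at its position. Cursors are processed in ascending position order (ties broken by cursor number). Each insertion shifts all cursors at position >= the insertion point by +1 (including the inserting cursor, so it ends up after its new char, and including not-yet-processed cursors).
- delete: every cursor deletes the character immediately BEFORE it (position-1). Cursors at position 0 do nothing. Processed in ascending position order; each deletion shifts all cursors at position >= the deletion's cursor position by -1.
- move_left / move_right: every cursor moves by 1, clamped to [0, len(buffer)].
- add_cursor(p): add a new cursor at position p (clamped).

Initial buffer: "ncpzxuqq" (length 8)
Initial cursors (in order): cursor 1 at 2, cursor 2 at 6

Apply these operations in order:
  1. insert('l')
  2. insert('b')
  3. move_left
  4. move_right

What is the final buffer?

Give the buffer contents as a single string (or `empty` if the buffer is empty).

Answer: nclbpzxulbqq

Derivation:
After op 1 (insert('l')): buffer="nclpzxulqq" (len 10), cursors c1@3 c2@8, authorship ..1....2..
After op 2 (insert('b')): buffer="nclbpzxulbqq" (len 12), cursors c1@4 c2@10, authorship ..11....22..
After op 3 (move_left): buffer="nclbpzxulbqq" (len 12), cursors c1@3 c2@9, authorship ..11....22..
After op 4 (move_right): buffer="nclbpzxulbqq" (len 12), cursors c1@4 c2@10, authorship ..11....22..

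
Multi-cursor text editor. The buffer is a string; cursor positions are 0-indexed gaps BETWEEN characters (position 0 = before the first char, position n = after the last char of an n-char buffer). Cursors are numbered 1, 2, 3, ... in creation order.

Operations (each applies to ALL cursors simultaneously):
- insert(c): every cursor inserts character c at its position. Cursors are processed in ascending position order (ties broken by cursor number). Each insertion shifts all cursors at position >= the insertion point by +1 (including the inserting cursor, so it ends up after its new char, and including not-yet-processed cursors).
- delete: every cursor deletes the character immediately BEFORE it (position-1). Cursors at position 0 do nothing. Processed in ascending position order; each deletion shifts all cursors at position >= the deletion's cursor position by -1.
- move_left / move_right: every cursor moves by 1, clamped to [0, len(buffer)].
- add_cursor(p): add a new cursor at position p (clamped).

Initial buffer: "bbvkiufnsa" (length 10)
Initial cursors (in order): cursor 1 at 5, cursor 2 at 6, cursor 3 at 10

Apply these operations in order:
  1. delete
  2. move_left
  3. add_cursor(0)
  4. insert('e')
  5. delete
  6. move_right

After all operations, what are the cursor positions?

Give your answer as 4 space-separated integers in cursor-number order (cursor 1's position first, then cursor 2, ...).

After op 1 (delete): buffer="bbvkfns" (len 7), cursors c1@4 c2@4 c3@7, authorship .......
After op 2 (move_left): buffer="bbvkfns" (len 7), cursors c1@3 c2@3 c3@6, authorship .......
After op 3 (add_cursor(0)): buffer="bbvkfns" (len 7), cursors c4@0 c1@3 c2@3 c3@6, authorship .......
After op 4 (insert('e')): buffer="ebbveekfnes" (len 11), cursors c4@1 c1@6 c2@6 c3@10, authorship 4...12...3.
After op 5 (delete): buffer="bbvkfns" (len 7), cursors c4@0 c1@3 c2@3 c3@6, authorship .......
After op 6 (move_right): buffer="bbvkfns" (len 7), cursors c4@1 c1@4 c2@4 c3@7, authorship .......

Answer: 4 4 7 1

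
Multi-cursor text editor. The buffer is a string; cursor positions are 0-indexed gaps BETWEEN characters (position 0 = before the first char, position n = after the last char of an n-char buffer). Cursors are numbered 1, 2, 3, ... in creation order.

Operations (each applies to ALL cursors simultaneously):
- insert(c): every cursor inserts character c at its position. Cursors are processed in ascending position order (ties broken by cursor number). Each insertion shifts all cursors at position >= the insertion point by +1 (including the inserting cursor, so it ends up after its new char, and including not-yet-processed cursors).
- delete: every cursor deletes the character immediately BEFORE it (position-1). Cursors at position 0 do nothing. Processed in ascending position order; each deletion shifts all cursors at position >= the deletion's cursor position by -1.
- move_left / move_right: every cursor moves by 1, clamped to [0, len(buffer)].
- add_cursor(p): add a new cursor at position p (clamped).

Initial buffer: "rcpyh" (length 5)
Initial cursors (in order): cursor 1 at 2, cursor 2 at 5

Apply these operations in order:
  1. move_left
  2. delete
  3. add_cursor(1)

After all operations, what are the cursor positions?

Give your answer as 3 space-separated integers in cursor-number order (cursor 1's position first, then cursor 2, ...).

After op 1 (move_left): buffer="rcpyh" (len 5), cursors c1@1 c2@4, authorship .....
After op 2 (delete): buffer="cph" (len 3), cursors c1@0 c2@2, authorship ...
After op 3 (add_cursor(1)): buffer="cph" (len 3), cursors c1@0 c3@1 c2@2, authorship ...

Answer: 0 2 1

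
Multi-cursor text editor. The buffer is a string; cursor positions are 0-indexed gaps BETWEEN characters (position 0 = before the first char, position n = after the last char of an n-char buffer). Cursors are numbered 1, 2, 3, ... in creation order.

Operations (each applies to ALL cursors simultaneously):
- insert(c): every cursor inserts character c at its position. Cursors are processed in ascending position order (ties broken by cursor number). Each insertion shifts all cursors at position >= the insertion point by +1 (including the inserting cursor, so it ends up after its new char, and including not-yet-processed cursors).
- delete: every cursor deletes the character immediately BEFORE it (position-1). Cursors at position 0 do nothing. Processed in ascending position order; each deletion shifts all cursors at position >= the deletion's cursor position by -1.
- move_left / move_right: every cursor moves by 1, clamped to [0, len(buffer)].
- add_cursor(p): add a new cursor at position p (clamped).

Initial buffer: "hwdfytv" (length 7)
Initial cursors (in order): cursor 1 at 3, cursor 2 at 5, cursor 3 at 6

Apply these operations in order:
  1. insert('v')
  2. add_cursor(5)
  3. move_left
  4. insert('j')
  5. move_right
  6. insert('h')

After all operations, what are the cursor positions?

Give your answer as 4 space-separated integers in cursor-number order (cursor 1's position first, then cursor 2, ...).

After op 1 (insert('v')): buffer="hwdvfyvtvv" (len 10), cursors c1@4 c2@7 c3@9, authorship ...1..2.3.
After op 2 (add_cursor(5)): buffer="hwdvfyvtvv" (len 10), cursors c1@4 c4@5 c2@7 c3@9, authorship ...1..2.3.
After op 3 (move_left): buffer="hwdvfyvtvv" (len 10), cursors c1@3 c4@4 c2@6 c3@8, authorship ...1..2.3.
After op 4 (insert('j')): buffer="hwdjvjfyjvtjvv" (len 14), cursors c1@4 c4@6 c2@9 c3@12, authorship ...114..22.33.
After op 5 (move_right): buffer="hwdjvjfyjvtjvv" (len 14), cursors c1@5 c4@7 c2@10 c3@13, authorship ...114..22.33.
After op 6 (insert('h')): buffer="hwdjvhjfhyjvhtjvhv" (len 18), cursors c1@6 c4@9 c2@13 c3@17, authorship ...1114.4.222.333.

Answer: 6 13 17 9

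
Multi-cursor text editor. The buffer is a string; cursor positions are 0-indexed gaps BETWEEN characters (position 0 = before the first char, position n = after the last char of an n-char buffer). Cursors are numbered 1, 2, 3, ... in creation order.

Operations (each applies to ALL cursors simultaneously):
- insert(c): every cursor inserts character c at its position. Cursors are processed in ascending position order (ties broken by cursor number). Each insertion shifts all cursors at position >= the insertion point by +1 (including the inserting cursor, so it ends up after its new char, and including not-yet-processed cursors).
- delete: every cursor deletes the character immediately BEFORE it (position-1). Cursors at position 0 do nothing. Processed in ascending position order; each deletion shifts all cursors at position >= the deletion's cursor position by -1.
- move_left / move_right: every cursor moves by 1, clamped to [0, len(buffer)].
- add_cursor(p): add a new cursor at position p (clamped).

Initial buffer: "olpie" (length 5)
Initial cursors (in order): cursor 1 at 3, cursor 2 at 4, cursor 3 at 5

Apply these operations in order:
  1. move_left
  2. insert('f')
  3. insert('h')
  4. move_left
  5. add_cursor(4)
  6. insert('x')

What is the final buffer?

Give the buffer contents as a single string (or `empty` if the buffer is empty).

Answer: olfxhxpfxhifxhe

Derivation:
After op 1 (move_left): buffer="olpie" (len 5), cursors c1@2 c2@3 c3@4, authorship .....
After op 2 (insert('f')): buffer="olfpfife" (len 8), cursors c1@3 c2@5 c3@7, authorship ..1.2.3.
After op 3 (insert('h')): buffer="olfhpfhifhe" (len 11), cursors c1@4 c2@7 c3@10, authorship ..11.22.33.
After op 4 (move_left): buffer="olfhpfhifhe" (len 11), cursors c1@3 c2@6 c3@9, authorship ..11.22.33.
After op 5 (add_cursor(4)): buffer="olfhpfhifhe" (len 11), cursors c1@3 c4@4 c2@6 c3@9, authorship ..11.22.33.
After op 6 (insert('x')): buffer="olfxhxpfxhifxhe" (len 15), cursors c1@4 c4@6 c2@9 c3@13, authorship ..1114.222.333.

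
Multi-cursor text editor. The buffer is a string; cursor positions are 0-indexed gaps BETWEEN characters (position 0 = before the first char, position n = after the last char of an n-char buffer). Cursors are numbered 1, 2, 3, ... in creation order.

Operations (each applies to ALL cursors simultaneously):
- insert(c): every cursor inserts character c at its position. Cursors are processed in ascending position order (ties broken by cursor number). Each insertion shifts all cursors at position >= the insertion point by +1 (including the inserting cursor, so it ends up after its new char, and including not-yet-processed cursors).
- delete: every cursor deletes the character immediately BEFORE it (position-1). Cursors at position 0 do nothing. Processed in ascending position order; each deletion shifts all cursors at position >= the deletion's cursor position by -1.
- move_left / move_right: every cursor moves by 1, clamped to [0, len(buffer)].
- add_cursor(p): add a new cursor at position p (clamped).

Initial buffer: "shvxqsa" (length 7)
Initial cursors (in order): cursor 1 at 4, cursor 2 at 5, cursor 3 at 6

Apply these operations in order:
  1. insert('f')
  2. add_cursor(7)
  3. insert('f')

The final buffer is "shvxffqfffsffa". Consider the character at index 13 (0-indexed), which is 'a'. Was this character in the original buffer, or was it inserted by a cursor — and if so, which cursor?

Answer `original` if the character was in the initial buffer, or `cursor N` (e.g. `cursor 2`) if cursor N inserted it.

After op 1 (insert('f')): buffer="shvxfqfsfa" (len 10), cursors c1@5 c2@7 c3@9, authorship ....1.2.3.
After op 2 (add_cursor(7)): buffer="shvxfqfsfa" (len 10), cursors c1@5 c2@7 c4@7 c3@9, authorship ....1.2.3.
After op 3 (insert('f')): buffer="shvxffqfffsffa" (len 14), cursors c1@6 c2@10 c4@10 c3@13, authorship ....11.224.33.
Authorship (.=original, N=cursor N): . . . . 1 1 . 2 2 4 . 3 3 .
Index 13: author = original

Answer: original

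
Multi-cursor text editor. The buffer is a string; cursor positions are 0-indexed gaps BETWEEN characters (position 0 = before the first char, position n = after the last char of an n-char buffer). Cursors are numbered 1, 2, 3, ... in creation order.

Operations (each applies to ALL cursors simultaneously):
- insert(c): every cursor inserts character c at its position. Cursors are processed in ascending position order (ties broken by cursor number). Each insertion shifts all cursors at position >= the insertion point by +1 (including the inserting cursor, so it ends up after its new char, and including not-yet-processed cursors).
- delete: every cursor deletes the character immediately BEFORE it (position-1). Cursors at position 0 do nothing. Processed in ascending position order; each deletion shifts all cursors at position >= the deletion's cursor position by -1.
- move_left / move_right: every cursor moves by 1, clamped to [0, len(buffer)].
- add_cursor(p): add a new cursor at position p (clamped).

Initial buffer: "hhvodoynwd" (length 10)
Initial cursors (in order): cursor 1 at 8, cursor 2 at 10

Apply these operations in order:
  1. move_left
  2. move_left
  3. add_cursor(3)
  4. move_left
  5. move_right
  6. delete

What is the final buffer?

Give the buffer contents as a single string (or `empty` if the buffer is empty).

After op 1 (move_left): buffer="hhvodoynwd" (len 10), cursors c1@7 c2@9, authorship ..........
After op 2 (move_left): buffer="hhvodoynwd" (len 10), cursors c1@6 c2@8, authorship ..........
After op 3 (add_cursor(3)): buffer="hhvodoynwd" (len 10), cursors c3@3 c1@6 c2@8, authorship ..........
After op 4 (move_left): buffer="hhvodoynwd" (len 10), cursors c3@2 c1@5 c2@7, authorship ..........
After op 5 (move_right): buffer="hhvodoynwd" (len 10), cursors c3@3 c1@6 c2@8, authorship ..........
After op 6 (delete): buffer="hhodywd" (len 7), cursors c3@2 c1@4 c2@5, authorship .......

Answer: hhodywd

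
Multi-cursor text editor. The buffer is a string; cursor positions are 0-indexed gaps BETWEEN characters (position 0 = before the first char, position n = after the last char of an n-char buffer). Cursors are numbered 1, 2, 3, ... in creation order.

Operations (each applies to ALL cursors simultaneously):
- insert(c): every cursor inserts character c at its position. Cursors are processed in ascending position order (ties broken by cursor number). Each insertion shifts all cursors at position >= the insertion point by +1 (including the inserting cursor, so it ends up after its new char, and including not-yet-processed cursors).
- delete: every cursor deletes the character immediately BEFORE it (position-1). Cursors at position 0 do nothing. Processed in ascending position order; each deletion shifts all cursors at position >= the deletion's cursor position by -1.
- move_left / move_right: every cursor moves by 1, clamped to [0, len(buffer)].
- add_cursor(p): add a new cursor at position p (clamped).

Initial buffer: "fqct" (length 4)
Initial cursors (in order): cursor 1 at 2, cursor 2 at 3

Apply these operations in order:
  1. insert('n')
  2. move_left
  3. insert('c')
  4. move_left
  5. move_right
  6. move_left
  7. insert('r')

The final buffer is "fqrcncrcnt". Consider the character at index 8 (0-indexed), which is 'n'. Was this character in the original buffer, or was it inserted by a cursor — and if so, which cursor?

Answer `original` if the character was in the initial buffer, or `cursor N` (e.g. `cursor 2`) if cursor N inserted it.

After op 1 (insert('n')): buffer="fqncnt" (len 6), cursors c1@3 c2@5, authorship ..1.2.
After op 2 (move_left): buffer="fqncnt" (len 6), cursors c1@2 c2@4, authorship ..1.2.
After op 3 (insert('c')): buffer="fqcnccnt" (len 8), cursors c1@3 c2@6, authorship ..11.22.
After op 4 (move_left): buffer="fqcnccnt" (len 8), cursors c1@2 c2@5, authorship ..11.22.
After op 5 (move_right): buffer="fqcnccnt" (len 8), cursors c1@3 c2@6, authorship ..11.22.
After op 6 (move_left): buffer="fqcnccnt" (len 8), cursors c1@2 c2@5, authorship ..11.22.
After op 7 (insert('r')): buffer="fqrcncrcnt" (len 10), cursors c1@3 c2@7, authorship ..111.222.
Authorship (.=original, N=cursor N): . . 1 1 1 . 2 2 2 .
Index 8: author = 2

Answer: cursor 2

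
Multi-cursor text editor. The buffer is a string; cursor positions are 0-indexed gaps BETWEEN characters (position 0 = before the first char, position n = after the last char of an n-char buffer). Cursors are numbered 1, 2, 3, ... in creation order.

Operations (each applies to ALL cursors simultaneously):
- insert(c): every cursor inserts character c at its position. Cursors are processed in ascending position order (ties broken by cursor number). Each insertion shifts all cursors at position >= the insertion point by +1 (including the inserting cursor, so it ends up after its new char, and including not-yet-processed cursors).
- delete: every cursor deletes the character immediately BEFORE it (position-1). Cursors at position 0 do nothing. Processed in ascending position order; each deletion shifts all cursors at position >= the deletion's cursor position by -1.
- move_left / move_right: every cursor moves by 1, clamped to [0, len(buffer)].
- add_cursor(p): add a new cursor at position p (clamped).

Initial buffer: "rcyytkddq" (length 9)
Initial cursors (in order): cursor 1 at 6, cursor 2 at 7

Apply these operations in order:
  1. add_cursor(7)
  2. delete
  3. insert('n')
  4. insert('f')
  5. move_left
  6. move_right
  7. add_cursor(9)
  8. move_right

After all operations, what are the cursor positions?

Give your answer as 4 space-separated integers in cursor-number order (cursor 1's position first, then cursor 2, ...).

After op 1 (add_cursor(7)): buffer="rcyytkddq" (len 9), cursors c1@6 c2@7 c3@7, authorship .........
After op 2 (delete): buffer="rcyydq" (len 6), cursors c1@4 c2@4 c3@4, authorship ......
After op 3 (insert('n')): buffer="rcyynnndq" (len 9), cursors c1@7 c2@7 c3@7, authorship ....123..
After op 4 (insert('f')): buffer="rcyynnnfffdq" (len 12), cursors c1@10 c2@10 c3@10, authorship ....123123..
After op 5 (move_left): buffer="rcyynnnfffdq" (len 12), cursors c1@9 c2@9 c3@9, authorship ....123123..
After op 6 (move_right): buffer="rcyynnnfffdq" (len 12), cursors c1@10 c2@10 c3@10, authorship ....123123..
After op 7 (add_cursor(9)): buffer="rcyynnnfffdq" (len 12), cursors c4@9 c1@10 c2@10 c3@10, authorship ....123123..
After op 8 (move_right): buffer="rcyynnnfffdq" (len 12), cursors c4@10 c1@11 c2@11 c3@11, authorship ....123123..

Answer: 11 11 11 10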